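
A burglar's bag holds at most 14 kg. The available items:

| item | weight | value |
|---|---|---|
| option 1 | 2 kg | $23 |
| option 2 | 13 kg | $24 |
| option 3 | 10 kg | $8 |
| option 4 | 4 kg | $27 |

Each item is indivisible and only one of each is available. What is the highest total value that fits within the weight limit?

$50

Check high-value combinations within 14 kg:
- option 1+option 4: weight 2+4=6, value 23+27=50
- option 3+option 4: weight 10+4=14, value 8+27=35
- option 1+option 3: weight 2+10=12, value 23+8=31
- option 4: weight 4, value 27
Best: $50.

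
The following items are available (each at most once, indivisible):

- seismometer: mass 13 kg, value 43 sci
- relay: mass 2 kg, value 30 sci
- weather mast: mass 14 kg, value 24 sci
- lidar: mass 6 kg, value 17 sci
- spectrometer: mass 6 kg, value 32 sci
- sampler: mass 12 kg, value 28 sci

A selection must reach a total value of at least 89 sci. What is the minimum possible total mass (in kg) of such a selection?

Subsets with value ≥ 89, sorted by total mass:
- relay+spectrometer+sampler: mass 20, value 90
- seismometer+relay+spectrometer: mass 21, value 105
- seismometer+relay+lidar: mass 21, value 90
- seismometer+lidar+spectrometer: mass 25, value 92
Minimum mass: 20 kg.

20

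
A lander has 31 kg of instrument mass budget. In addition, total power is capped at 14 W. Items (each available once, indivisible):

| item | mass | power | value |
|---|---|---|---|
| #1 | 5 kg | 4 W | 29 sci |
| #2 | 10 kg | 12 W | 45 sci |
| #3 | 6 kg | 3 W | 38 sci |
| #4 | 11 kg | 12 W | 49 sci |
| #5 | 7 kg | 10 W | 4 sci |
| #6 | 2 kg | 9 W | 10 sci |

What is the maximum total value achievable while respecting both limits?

67 sci

Feasible sets respecting both limits:
- #1+#3: mass 11, power 7, value 67
- #4: mass 11, power 12, value 49
- #3+#6: mass 8, power 12, value 48
Best: 67 sci.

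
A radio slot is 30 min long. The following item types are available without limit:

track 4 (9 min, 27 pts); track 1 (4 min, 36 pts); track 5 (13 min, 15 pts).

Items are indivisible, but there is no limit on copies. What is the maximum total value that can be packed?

Best value-per-unit is track 1 at 36/4, and filling with it alone uses duration 7×4=28. No mix of the others beats 7×36 = 252.

252 pts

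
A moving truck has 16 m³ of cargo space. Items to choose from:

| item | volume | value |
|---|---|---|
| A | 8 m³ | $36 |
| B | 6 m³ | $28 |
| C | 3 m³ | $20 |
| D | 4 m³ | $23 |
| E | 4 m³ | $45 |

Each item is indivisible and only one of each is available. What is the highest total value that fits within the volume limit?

$104

Check high-value combinations within 16 m³:
- A+D+E: volume 8+4+4=16, value 36+23+45=104
- A+C+E: volume 8+3+4=15, value 36+20+45=101
- B+D+E: volume 6+4+4=14, value 28+23+45=96
Best: $104.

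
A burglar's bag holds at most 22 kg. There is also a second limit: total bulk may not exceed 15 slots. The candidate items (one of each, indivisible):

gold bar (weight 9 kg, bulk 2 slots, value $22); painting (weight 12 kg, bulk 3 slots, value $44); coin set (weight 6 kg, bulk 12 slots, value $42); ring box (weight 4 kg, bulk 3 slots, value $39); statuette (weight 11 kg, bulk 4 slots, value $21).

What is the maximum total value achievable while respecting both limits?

Feasible sets respecting both limits:
- painting+coin set: weight 18, bulk 15, value 86
- painting+ring box: weight 16, bulk 6, value 83
- coin set+ring box: weight 10, bulk 15, value 81
Best: $86.

$86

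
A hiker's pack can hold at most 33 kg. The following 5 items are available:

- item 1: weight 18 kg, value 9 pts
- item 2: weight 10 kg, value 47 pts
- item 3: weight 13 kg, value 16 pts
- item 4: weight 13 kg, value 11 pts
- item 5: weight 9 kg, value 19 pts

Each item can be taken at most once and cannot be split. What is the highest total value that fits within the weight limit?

Check high-value combinations within 33 kg:
- item 2+item 3+item 5: weight 10+13+9=32, value 47+16+19=82
- item 2+item 4+item 5: weight 10+13+9=32, value 47+11+19=77
- item 2+item 5: weight 10+9=19, value 47+19=66
- item 2+item 3: weight 10+13=23, value 47+16=63
Best: 82 pts.

82 pts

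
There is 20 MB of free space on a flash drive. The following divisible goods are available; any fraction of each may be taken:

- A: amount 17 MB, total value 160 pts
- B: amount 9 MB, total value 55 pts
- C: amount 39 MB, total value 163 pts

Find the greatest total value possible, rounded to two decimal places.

Take in order of value per unit:
- A (160/17 per unit): all 17 → value 160, running total 160.00
- B (55/9 per unit): 3 of 9 → value 3×55/9 = 18.3333, running total 178.33
Total 178.33.

178.33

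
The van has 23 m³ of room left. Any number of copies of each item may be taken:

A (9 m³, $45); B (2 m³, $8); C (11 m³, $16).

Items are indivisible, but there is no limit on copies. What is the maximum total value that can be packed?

$106

Best value-per-unit is A at 45/9; filling with it alone gives 2×45 = 90.
Optimal mix: 2×A + 2×B → volume 22, value 106.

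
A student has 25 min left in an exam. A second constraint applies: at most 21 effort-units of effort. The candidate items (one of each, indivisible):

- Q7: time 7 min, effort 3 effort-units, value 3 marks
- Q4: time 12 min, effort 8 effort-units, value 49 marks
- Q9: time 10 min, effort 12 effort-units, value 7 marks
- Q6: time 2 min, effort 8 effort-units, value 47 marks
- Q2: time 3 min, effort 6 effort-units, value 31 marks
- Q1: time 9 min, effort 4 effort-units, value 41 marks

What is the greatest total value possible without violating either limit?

Feasible sets respecting both limits:
- Q4+Q6+Q1: time 23, effort 20, value 137
- Q7+Q6+Q2+Q1: time 21, effort 21, value 122
- Q4+Q2+Q1: time 24, effort 18, value 121
Best: 137 marks.

137 marks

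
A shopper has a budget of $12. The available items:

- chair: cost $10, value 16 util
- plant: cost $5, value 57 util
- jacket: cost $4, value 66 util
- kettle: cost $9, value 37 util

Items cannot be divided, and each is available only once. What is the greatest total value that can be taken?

123 util

Check high-value combinations within $12:
- plant+jacket: cost 5+4=9, value 57+66=123
- jacket: cost 4, value 66
- plant: cost 5, value 57
- kettle: cost 9, value 37
- chair: cost 10, value 16
Best: 123 util.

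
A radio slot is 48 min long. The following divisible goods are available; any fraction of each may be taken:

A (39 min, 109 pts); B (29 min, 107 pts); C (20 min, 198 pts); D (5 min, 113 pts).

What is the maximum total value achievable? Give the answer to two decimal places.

Take in order of value per unit:
- D (113/5 per unit): all 5 → value 113, running total 113.00
- C (198/20 per unit): all 20 → value 198, running total 311.00
- B (107/29 per unit): 23 of 29 → value 23×107/29 = 84.8621, running total 395.86
Total 395.86.

395.86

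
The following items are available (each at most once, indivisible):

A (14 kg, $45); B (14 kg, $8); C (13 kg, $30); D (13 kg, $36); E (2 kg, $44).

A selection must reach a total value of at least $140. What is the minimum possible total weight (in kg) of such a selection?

42

Subsets with value ≥ 140, sorted by total weight:
- A+C+D+E: weight 42, value 155
- A+B+C+D+E: weight 56, value 163
Minimum weight: 42 kg.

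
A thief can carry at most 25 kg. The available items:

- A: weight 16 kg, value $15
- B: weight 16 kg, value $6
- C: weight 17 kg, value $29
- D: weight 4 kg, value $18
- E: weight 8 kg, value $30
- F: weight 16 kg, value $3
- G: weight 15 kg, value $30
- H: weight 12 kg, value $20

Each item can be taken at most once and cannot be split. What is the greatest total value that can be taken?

$68

Check high-value combinations within 25 kg:
- D+E+H: weight 4+8+12=24, value 18+30+20=68
- E+G: weight 8+15=23, value 30+30=60
- C+E: weight 17+8=25, value 29+30=59
- E+H: weight 8+12=20, value 30+20=50
Best: $68.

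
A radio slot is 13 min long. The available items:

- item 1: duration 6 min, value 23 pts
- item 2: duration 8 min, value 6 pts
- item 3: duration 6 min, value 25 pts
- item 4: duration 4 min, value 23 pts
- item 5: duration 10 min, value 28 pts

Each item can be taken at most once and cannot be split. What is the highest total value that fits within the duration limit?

Check high-value combinations within 13 min:
- item 3+item 4: duration 6+4=10, value 25+23=48
- item 1+item 3: duration 6+6=12, value 23+25=48
- item 1+item 4: duration 6+4=10, value 23+23=46
Best: 48 pts.

48 pts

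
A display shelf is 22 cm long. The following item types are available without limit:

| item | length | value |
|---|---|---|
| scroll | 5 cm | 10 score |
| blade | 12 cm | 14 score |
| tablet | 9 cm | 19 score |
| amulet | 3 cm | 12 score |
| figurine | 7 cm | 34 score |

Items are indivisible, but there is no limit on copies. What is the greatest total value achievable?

Best value-per-unit is figurine at 34/7, and filling with it alone uses length 3×7=21. No mix of the others beats 3×34 = 102.

102 score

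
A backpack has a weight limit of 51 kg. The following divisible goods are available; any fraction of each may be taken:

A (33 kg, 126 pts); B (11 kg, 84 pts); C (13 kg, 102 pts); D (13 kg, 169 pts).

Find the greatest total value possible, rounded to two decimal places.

408.45

Take in order of value per unit:
- D (169/13 per unit): all 13 → value 169, running total 169.00
- C (102/13 per unit): all 13 → value 102, running total 271.00
- B (84/11 per unit): all 11 → value 84, running total 355.00
- A (126/33 per unit): 14 of 33 → value 14×126/33 = 53.4545, running total 408.45
Total 408.45.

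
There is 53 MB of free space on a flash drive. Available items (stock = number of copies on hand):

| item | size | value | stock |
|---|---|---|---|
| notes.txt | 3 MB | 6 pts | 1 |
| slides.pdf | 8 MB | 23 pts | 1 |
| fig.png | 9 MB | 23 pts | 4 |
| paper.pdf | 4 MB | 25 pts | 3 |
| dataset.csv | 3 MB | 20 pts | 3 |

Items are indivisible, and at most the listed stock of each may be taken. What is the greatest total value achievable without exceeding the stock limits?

210 pts

Best selections within size 53 and stock limits:
- 1×notes.txt + 1×slides.pdf + 2×fig.png + 3×paper.pdf + 3×dataset.csv: size 50, value 210
- 1×notes.txt + 3×fig.png + 3×paper.pdf + 3×dataset.csv: size 51, value 210
- 1×slides.pdf + 3×fig.png + 3×paper.pdf + 2×dataset.csv: size 53, value 207
- 1×slides.pdf + 2×fig.png + 3×paper.pdf + 3×dataset.csv: size 47, value 204
Best: 210 pts.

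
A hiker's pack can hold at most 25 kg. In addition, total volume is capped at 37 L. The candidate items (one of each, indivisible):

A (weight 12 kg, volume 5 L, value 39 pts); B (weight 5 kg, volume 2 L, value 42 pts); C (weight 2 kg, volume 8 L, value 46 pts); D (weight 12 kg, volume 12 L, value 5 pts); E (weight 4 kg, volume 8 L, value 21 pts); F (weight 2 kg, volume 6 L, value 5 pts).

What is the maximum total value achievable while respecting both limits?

Feasible sets respecting both limits:
- A+B+C+E+F: weight 25, volume 29, value 153
- A+B+C+E: weight 23, volume 23, value 148
- A+B+C+F: weight 21, volume 21, value 132
- A+B+C: weight 19, volume 15, value 127
Best: 153 pts.

153 pts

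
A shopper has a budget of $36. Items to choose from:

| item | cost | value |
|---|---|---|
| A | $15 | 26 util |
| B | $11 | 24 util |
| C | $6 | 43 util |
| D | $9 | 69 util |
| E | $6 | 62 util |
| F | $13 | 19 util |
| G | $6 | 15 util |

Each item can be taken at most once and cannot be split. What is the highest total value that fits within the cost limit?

This is a 0/1 knapsack; check combinations near the capacity.
- A+C+D+E: cost 15+6+9+6=36, value 26+43+69+62=200
- B+C+D+E: cost 11+6+9+6=32, value 24+43+69+62=198
- C+D+E+F: cost 6+9+6+13=34, value 43+69+62+19=193
- C+D+E+G: cost 6+9+6+6=27, value 43+69+62+15=189
- C+D+E: cost 6+9+6=21, value 43+69+62=174
Best: 200 util.

200 util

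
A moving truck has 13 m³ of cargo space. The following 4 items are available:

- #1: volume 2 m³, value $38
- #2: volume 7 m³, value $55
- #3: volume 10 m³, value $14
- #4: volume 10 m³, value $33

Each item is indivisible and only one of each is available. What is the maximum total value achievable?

$93

Check high-value combinations within 13 m³:
- #1+#2: volume 2+7=9, value 38+55=93
- #1+#4: volume 2+10=12, value 38+33=71
- #2: volume 7, value 55
- #1+#3: volume 2+10=12, value 38+14=52
- #1: volume 2, value 38
Best: $93.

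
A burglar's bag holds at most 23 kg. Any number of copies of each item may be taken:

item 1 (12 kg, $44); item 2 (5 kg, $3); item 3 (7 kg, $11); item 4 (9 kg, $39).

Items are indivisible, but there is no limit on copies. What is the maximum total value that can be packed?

$83

Best value-per-unit is item 4 at 39/9; filling with it alone gives 2×39 = 78.
Optimal mix: 1×item 1 + 1×item 4 → weight 21, value 83.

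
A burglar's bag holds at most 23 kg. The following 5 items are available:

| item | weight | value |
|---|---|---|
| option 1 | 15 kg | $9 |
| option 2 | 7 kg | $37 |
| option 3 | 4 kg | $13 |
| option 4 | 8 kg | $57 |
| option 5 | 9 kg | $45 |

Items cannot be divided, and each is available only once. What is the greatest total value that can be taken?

This is a 0/1 knapsack; check combinations near the capacity.
- option 3+option 4+option 5: weight 4+8+9=21, value 13+57+45=115
- option 2+option 3+option 4: weight 7+4+8=19, value 37+13+57=107
- option 4+option 5: weight 8+9=17, value 57+45=102
Best: $115.

$115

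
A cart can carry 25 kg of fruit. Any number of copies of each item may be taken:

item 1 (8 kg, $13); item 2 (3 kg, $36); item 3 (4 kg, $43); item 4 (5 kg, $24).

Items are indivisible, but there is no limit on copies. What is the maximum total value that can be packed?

Best value-per-unit is item 2 at 36/3; filling with it alone gives 8×36 = 288.
Optimal mix: 7×item 2 + 1×item 3 → weight 25, value 295.

$295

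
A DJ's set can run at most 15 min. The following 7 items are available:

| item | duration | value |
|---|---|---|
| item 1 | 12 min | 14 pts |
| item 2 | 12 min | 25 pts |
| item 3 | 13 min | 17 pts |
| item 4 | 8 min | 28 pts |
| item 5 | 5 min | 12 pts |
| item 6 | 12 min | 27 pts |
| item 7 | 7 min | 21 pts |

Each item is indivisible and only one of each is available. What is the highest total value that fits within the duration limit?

49 pts

Check high-value combinations within 15 min:
- item 4+item 7: duration 8+7=15, value 28+21=49
- item 4+item 5: duration 8+5=13, value 28+12=40
- item 5+item 7: duration 5+7=12, value 12+21=33
- item 4: duration 8, value 28
- item 6: duration 12, value 27
Best: 49 pts.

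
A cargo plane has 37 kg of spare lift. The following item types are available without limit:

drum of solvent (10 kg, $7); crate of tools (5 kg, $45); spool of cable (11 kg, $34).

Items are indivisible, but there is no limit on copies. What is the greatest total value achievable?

$315

Best value-per-unit is crate of tools at 45/5, and filling with it alone uses weight 7×5=35. No mix of the others beats 7×45 = 315.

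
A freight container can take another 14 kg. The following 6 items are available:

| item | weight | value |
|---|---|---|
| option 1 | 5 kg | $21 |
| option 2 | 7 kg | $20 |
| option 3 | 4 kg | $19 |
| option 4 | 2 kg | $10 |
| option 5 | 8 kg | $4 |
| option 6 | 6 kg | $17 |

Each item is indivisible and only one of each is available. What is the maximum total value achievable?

Check high-value combinations within 14 kg:
- option 1+option 2+option 4: weight 5+7+2=14, value 21+20+10=51
- option 1+option 3+option 4: weight 5+4+2=11, value 21+19+10=50
- option 2+option 3+option 4: weight 7+4+2=13, value 20+19+10=49
- option 1+option 4+option 6: weight 5+2+6=13, value 21+10+17=48
- option 3+option 4+option 6: weight 4+2+6=12, value 19+10+17=46
Best: $51.

$51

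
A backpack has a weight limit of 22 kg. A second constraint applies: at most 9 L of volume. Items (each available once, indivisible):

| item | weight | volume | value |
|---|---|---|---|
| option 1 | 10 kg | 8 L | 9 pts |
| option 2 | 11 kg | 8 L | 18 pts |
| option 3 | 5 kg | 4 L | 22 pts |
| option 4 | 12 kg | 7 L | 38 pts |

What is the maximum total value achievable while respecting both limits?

Feasible sets respecting both limits:
- option 4: weight 12, volume 7, value 38
- option 3: weight 5, volume 4, value 22
- option 2: weight 11, volume 8, value 18
Best: 38 pts.

38 pts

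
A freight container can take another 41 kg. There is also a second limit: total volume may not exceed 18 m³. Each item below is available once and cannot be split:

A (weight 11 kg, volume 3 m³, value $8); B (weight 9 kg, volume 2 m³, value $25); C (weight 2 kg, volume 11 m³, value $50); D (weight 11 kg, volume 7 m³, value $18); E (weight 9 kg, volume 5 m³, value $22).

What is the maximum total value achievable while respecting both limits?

$97

Feasible sets respecting both limits:
- B+C+E: weight 20, volume 18, value 97
- A+B+C: weight 22, volume 16, value 83
- B+C: weight 11, volume 13, value 75
- A+B+D+E: weight 40, volume 17, value 73
Best: $97.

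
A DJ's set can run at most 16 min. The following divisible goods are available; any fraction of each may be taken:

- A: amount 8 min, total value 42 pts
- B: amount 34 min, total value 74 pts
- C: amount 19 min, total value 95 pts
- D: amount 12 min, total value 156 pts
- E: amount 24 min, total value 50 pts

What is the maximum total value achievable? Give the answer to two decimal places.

Take in order of value per unit:
- D (156/12 per unit): all 12 → value 156, running total 156.00
- A (42/8 per unit): 4 of 8 → value 4×42/8 = 21.0000, running total 177.00
Total 177.00.

177.00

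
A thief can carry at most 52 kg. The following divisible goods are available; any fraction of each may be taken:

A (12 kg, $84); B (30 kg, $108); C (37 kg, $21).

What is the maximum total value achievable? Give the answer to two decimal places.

Take in order of value per unit:
- A (84/12 per unit): all 12 → value 84, running total 84.00
- B (108/30 per unit): all 30 → value 108, running total 192.00
- C (21/37 per unit): 10 of 37 → value 10×21/37 = 5.6757, running total 197.68
Total 197.68.

197.68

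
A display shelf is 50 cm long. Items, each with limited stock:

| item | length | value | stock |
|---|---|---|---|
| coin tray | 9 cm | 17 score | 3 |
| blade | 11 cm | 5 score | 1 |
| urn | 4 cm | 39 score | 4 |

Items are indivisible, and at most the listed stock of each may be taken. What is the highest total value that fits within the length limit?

Best selections within length 50 and stock limits:
- 3×coin tray + 4×urn: length 43, value 207
- 2×coin tray + 1×blade + 4×urn: length 45, value 195
- 2×coin tray + 4×urn: length 34, value 190
Best: 207 score.

207 score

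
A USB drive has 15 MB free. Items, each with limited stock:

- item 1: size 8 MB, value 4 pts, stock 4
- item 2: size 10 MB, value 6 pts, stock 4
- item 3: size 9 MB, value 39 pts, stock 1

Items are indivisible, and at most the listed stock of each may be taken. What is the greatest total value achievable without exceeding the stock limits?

Top feasible selections:
- 1×item 3: size 9, value 39
- 1×item 2: size 10, value 6
Best: 39 pts.

39 pts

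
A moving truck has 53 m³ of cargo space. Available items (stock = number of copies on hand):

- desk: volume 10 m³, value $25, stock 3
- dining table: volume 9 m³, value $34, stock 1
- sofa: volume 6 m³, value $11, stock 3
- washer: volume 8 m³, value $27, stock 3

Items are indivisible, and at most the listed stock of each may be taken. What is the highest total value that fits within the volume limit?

$165

Best selections within volume 53 and stock limits:
- 2×desk + 1×dining table + 3×washer: volume 53, value 165
- 1×desk + 1×dining table + 1×sofa + 3×washer: volume 49, value 151
Best: $165.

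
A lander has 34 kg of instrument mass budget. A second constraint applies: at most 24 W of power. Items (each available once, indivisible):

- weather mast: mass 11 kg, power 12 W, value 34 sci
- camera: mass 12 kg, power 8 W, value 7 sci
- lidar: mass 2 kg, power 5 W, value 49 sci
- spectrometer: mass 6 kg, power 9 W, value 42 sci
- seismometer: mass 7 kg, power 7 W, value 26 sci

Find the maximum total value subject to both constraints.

117 sci

Feasible sets respecting both limits:
- lidar+spectrometer+seismometer: mass 15, power 21, value 117
- weather mast+lidar+seismometer: mass 20, power 24, value 109
- camera+lidar+spectrometer: mass 20, power 22, value 98
- lidar+spectrometer: mass 8, power 14, value 91
Best: 117 sci.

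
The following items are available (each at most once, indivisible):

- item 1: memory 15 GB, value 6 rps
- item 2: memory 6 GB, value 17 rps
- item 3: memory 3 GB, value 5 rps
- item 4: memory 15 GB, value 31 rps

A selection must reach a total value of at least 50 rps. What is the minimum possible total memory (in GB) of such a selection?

Subsets with value ≥ 50, sorted by total memory:
- item 2+item 3+item 4: memory 24, value 53
- item 1+item 2+item 4: memory 36, value 54
- item 1+item 2+item 3+item 4: memory 39, value 59
Minimum memory: 24 GB.

24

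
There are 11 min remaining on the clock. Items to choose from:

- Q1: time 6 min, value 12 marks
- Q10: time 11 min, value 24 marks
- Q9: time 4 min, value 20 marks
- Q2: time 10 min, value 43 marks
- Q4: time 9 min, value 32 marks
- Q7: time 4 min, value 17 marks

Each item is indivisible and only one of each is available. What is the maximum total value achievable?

43 marks

Check high-value combinations within 11 min:
- Q2: time 10, value 43
- Q9+Q7: time 4+4=8, value 20+17=37
- Q4: time 9, value 32
- Q1+Q9: time 6+4=10, value 12+20=32
Best: 43 marks.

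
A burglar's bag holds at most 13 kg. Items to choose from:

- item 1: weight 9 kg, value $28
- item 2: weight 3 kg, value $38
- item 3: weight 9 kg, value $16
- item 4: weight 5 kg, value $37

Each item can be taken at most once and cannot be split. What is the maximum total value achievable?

Check high-value combinations within 13 kg:
- item 2+item 4: weight 3+5=8, value 38+37=75
- item 1+item 2: weight 9+3=12, value 28+38=66
- item 2+item 3: weight 3+9=12, value 38+16=54
- item 2: weight 3, value 38
- item 4: weight 5, value 37
Best: $75.

$75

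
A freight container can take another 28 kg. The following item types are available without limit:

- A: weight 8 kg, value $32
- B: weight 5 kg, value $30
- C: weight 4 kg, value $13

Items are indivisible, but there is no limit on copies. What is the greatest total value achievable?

$152

Best value-per-unit is B at 30/5; filling with it alone gives 5×30 = 150.
Optimal mix: 1×A + 4×B → weight 28, value 152.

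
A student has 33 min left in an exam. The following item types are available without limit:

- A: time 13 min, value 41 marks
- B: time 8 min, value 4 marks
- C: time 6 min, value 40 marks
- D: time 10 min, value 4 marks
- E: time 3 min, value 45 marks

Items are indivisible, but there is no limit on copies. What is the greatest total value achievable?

Best value-per-unit is E at 45/3, and filling with it alone uses time 11×3=33. No mix of the others beats 11×45 = 495.

495 marks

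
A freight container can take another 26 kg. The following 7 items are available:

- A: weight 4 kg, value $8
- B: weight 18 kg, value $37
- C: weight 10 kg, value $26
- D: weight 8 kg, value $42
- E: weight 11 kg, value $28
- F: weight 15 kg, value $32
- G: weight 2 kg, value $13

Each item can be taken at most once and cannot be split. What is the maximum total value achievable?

Check high-value combinations within 26 kg:
- A+D+E+G: weight 4+8+11+2=25, value 8+42+28+13=91
- A+C+D+G: weight 4+10+8+2=24, value 8+26+42+13=89
- D+F+G: weight 8+15+2=25, value 42+32+13=87
- D+E+G: weight 8+11+2=21, value 42+28+13=83
Best: $91.

$91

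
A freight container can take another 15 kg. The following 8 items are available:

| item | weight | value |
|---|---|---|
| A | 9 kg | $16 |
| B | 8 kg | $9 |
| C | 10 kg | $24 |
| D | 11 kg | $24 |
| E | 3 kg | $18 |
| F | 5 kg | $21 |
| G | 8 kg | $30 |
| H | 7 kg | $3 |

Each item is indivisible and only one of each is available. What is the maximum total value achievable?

$51

This is a 0/1 knapsack; check combinations near the capacity.
- F+G: weight 5+8=13, value 21+30=51
- E+G: weight 3+8=11, value 18+30=48
- C+F: weight 10+5=15, value 24+21=45
- C+E: weight 10+3=13, value 24+18=42
Best: $51.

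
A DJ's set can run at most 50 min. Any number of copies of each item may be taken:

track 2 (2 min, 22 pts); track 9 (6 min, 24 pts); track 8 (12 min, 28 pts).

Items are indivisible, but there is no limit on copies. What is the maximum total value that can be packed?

Best value-per-unit is track 2 at 22/2, and filling with it alone uses duration 25×2=50. No mix of the others beats 25×22 = 550.

550 pts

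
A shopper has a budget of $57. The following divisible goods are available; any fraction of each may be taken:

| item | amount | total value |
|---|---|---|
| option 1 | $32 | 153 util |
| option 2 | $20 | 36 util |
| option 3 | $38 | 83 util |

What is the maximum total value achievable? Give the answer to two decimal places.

207.61

Take in order of value per unit:
- option 1 (153/32 per unit): all 32 → value 153, running total 153.00
- option 3 (83/38 per unit): 25 of 38 → value 25×83/38 = 54.6053, running total 207.61
Total 207.61.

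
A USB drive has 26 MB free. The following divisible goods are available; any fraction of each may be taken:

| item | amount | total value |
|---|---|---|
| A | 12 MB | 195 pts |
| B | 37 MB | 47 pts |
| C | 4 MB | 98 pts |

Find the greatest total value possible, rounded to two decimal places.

Take in order of value per unit:
- C (98/4 per unit): all 4 → value 98, running total 98.00
- A (195/12 per unit): all 12 → value 195, running total 293.00
- B (47/37 per unit): 10 of 37 → value 10×47/37 = 12.7027, running total 305.70
Total 305.70.

305.70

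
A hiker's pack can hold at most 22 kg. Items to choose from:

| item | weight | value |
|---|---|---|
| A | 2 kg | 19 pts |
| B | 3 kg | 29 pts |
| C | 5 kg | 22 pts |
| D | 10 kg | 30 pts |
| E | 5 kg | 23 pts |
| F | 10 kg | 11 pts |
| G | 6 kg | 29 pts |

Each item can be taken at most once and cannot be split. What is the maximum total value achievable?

122 pts

Check high-value combinations within 22 kg:
- A+B+C+E+G: weight 2+3+5+5+6=21, value 19+29+22+23+29=122
- A+B+D+G: weight 2+3+10+6=21, value 19+29+30+29=107
- B+C+E+G: weight 3+5+5+6=19, value 29+22+23+29=103
Best: 122 pts.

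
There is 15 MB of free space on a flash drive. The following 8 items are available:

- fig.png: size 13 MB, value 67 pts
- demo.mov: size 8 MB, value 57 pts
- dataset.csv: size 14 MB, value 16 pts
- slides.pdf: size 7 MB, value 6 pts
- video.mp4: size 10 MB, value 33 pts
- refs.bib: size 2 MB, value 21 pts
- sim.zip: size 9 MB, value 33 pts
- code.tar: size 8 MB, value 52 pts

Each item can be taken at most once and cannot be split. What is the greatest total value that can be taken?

88 pts

This is a 0/1 knapsack; check combinations near the capacity.
- fig.png+refs.bib: size 13+2=15, value 67+21=88
- demo.mov+refs.bib: size 8+2=10, value 57+21=78
- refs.bib+code.tar: size 2+8=10, value 21+52=73
- fig.png: size 13, value 67
Best: 88 pts.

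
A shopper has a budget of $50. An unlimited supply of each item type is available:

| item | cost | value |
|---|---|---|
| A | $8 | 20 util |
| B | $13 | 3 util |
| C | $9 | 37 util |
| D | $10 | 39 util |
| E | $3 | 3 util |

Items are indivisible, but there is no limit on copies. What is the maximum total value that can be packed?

Best value-per-unit is C at 37/9; filling with it alone gives 5×37 = 185.
Optimal mix: 5×D → cost 50, value 195.

195 util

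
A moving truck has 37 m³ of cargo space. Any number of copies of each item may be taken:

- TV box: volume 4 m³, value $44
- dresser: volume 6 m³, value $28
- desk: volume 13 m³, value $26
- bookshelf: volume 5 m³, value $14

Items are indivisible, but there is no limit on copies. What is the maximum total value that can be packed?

$396

Best value-per-unit is TV box at 44/4, and filling with it alone uses volume 9×4=36. No mix of the others beats 9×44 = 396.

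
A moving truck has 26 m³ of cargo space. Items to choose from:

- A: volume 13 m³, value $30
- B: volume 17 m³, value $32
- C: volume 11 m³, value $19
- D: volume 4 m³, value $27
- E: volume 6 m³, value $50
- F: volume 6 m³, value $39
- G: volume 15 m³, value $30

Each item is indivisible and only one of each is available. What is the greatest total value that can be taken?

Check high-value combinations within 26 m³:
- A+E+F: volume 13+6+6=25, value 30+50+39=119
- D+E+F: volume 4+6+6=16, value 27+50+39=116
- C+E+F: volume 11+6+6=23, value 19+50+39=108
- A+D+E: volume 13+4+6=23, value 30+27+50=107
Best: $119.

$119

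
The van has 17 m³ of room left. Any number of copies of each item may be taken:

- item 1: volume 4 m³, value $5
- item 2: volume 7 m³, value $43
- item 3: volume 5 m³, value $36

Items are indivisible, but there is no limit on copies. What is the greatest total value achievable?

Best value-per-unit is item 3 at 36/5; filling with it alone gives 3×36 = 108.
Optimal mix: 1×item 2 + 2×item 3 → volume 17, value 115.

$115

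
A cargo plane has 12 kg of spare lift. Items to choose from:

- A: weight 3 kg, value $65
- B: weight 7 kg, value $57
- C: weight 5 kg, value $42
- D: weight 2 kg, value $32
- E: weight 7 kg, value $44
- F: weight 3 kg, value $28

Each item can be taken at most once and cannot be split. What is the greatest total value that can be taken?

$154

Check high-value combinations within 12 kg:
- A+B+D: weight 3+7+2=12, value 65+57+32=154
- A+D+E: weight 3+2+7=12, value 65+32+44=141
- A+C+D: weight 3+5+2=10, value 65+42+32=139
- A+C+F: weight 3+5+3=11, value 65+42+28=135
- A+D+F: weight 3+2+3=8, value 65+32+28=125
Best: $154.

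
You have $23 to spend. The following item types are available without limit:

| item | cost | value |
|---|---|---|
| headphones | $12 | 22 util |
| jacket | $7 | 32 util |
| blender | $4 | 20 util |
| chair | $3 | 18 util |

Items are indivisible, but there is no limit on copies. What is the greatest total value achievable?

Best value-per-unit is chair at 18/3; filling with it alone gives 7×18 = 126.
Optimal mix: 2×blender + 5×chair → cost 23, value 130.

130 util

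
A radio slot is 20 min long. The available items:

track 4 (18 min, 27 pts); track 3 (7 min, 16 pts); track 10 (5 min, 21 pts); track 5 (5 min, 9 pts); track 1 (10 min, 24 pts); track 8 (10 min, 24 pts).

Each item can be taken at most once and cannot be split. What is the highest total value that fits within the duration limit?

54 pts

Check high-value combinations within 20 min:
- track 10+track 5+track 1: duration 5+5+10=20, value 21+9+24=54
- track 10+track 5+track 8: duration 5+5+10=20, value 21+9+24=54
- track 1+track 8: duration 10+10=20, value 24+24=48
- track 3+track 10+track 5: duration 7+5+5=17, value 16+21+9=46
- track 10+track 1: duration 5+10=15, value 21+24=45
Best: 54 pts.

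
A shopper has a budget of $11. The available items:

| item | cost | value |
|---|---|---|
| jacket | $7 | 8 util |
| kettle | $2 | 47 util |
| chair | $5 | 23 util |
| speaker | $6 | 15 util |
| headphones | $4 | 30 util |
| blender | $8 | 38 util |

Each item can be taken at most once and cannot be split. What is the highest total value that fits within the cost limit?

100 util

Check high-value combinations within $11:
- kettle+chair+headphones: cost 2+5+4=11, value 47+23+30=100
- kettle+blender: cost 2+8=10, value 47+38=85
- kettle+headphones: cost 2+4=6, value 47+30=77
Best: 100 util.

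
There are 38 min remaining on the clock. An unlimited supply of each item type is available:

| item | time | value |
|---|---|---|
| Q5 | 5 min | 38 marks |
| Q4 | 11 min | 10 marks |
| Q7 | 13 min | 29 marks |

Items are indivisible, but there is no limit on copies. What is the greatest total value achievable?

Best value-per-unit is Q5 at 38/5, and filling with it alone uses time 7×5=35. No mix of the others beats 7×38 = 266.

266 marks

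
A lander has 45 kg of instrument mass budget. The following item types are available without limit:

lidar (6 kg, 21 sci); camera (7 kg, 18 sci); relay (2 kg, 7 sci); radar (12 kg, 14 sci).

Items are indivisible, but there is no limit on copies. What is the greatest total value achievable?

154 sci

Best value-per-unit is lidar at 21/6; filling with it alone gives 7×21 = 147.
Optimal mix: 7×lidar + 1×relay → mass 44, value 154.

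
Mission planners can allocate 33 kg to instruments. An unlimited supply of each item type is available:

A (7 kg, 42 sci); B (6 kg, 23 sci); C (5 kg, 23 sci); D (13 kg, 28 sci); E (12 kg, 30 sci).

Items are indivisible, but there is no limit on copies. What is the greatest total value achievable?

191 sci

Best value-per-unit is A at 42/7; filling with it alone gives 4×42 = 168.
Optimal mix: 4×A + 1×C → mass 33, value 191.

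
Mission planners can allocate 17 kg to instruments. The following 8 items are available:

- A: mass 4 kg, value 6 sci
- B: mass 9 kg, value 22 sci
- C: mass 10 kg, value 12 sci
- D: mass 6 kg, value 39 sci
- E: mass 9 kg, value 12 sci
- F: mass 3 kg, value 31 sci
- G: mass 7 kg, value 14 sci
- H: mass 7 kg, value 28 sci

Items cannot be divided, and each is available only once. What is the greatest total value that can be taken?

Check high-value combinations within 17 kg:
- D+F+H: mass 6+3+7=16, value 39+31+28=98
- D+F+G: mass 6+3+7=16, value 39+31+14=84
- A+D+F: mass 4+6+3=13, value 6+39+31=76
Best: 98 sci.

98 sci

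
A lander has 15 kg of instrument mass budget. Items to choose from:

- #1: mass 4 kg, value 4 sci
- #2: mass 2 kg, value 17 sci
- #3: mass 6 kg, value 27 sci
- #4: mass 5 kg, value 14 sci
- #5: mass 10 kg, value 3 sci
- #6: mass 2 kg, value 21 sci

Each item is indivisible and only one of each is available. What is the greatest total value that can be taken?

79 sci

Check high-value combinations within 15 kg:
- #2+#3+#4+#6: mass 2+6+5+2=15, value 17+27+14+21=79
- #1+#2+#3+#6: mass 4+2+6+2=14, value 4+17+27+21=69
- #2+#3+#6: mass 2+6+2=10, value 17+27+21=65
- #3+#4+#6: mass 6+5+2=13, value 27+14+21=62
- #2+#3+#4: mass 2+6+5=13, value 17+27+14=58
Best: 79 sci.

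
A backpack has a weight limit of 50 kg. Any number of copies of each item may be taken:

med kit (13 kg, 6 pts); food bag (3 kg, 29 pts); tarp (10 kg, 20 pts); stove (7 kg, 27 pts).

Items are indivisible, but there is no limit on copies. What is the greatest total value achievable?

464 pts

Best value-per-unit is food bag at 29/3, and filling with it alone uses weight 16×3=48. No mix of the others beats 16×29 = 464.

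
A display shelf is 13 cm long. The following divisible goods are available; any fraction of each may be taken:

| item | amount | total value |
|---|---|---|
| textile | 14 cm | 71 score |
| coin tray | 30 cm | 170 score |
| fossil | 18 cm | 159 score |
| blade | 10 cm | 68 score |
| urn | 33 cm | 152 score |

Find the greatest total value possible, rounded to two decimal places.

114.83

Take in order of value per unit:
- fossil (159/18 per unit): 13 of 18 → value 13×159/18 = 114.8333, running total 114.83
Total 114.83.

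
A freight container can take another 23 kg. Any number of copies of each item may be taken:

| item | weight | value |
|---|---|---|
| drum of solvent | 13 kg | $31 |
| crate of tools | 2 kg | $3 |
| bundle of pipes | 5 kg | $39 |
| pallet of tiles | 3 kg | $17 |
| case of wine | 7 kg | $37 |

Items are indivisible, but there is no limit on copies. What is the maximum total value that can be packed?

$173

Best value-per-unit is bundle of pipes at 39/5; filling with it alone gives 4×39 = 156.
Optimal mix: 4×bundle of pipes + 1×pallet of tiles → weight 23, value 173.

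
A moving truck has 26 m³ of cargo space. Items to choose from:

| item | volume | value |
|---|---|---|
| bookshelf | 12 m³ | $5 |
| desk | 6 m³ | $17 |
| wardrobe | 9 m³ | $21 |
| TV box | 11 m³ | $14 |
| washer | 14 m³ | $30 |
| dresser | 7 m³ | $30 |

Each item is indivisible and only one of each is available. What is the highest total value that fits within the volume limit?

$68

Check high-value combinations within 26 m³:
- desk+wardrobe+dresser: volume 6+9+7=22, value 17+21+30=68
- desk+TV box+dresser: volume 6+11+7=24, value 17+14+30=61
- washer+dresser: volume 14+7=21, value 30+30=60
- bookshelf+desk+dresser: volume 12+6+7=25, value 5+17+30=52
Best: $68.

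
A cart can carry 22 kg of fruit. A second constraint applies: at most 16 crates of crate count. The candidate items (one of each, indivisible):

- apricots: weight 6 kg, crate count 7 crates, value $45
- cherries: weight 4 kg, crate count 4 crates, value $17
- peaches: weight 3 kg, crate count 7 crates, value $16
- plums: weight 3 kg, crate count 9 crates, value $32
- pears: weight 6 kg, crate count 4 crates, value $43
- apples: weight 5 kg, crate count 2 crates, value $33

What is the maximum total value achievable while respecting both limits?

Feasible sets respecting both limits:
- apricots+pears+apples: weight 17, crate count 13, value 121
- plums+pears+apples: weight 14, crate count 15, value 108
- apricots+cherries+pears: weight 16, crate count 15, value 105
Best: $121.

$121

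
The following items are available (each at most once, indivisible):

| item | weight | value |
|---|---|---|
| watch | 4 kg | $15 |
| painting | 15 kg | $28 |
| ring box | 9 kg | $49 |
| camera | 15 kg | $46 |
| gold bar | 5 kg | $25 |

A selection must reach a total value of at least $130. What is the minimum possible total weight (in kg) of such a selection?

Subsets with value ≥ 130, sorted by total weight:
- watch+ring box+camera+gold bar: weight 33, value 135
- watch+painting+ring box+camera: weight 43, value 138
- painting+ring box+camera+gold bar: weight 44, value 148
- watch+painting+ring box+camera+gold bar: weight 48, value 163
Minimum weight: 33 kg.

33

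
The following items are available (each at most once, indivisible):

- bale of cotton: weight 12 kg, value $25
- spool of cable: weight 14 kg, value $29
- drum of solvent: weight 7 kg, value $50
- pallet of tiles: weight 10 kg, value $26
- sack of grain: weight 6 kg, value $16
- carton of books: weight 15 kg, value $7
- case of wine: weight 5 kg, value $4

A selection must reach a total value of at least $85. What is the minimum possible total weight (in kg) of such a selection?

Subsets with value ≥ 85, sorted by total weight:
- drum of solvent+pallet of tiles+sack of grain: weight 23, value 92
- bale of cotton+drum of solvent+sack of grain: weight 25, value 91
- spool of cable+drum of solvent+sack of grain: weight 27, value 95
Minimum weight: 23 kg.

23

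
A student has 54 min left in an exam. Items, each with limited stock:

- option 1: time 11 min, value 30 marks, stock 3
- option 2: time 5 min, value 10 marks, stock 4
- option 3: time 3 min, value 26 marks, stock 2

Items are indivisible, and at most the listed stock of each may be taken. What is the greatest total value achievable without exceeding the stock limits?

172 marks

Top feasible selections:
- 3×option 1 + 3×option 2 + 2×option 3: time 54, value 172
- 3×option 1 + 2×option 2 + 2×option 3: time 49, value 162
- 3×option 1 + 1×option 2 + 2×option 3: time 44, value 152
Best: 172 marks.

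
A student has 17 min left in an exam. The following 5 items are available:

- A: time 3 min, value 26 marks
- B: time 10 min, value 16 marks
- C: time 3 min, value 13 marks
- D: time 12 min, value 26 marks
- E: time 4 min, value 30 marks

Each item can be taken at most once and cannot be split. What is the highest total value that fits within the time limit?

Check high-value combinations within 17 min:
- A+B+E: time 3+10+4=17, value 26+16+30=72
- A+C+E: time 3+3+4=10, value 26+13+30=69
- B+C+E: time 10+3+4=17, value 16+13+30=59
- A+E: time 3+4=7, value 26+30=56
- D+E: time 12+4=16, value 26+30=56
Best: 72 marks.

72 marks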